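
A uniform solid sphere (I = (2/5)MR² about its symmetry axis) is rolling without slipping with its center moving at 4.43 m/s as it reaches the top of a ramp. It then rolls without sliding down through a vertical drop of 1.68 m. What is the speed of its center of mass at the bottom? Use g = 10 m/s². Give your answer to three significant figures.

v ≈ 6.60 m/s

With I = (2/5)MR², the ratio k = I/(MR²) is 0.4.
Since it rolls without slipping, ω = v/R and KE = ½Mv² + ½Iω² = ½(1+k)Mv² = (7/10)Mv².
Energy conservation: (7/10)Mv₀² + Mgh = (7/10)Mv², so v² = v₀² + 2gh/(1+k).
v = √(4.43² + 2×10×1.68/1.4) = √43.62 ≈ 6.60 m/s.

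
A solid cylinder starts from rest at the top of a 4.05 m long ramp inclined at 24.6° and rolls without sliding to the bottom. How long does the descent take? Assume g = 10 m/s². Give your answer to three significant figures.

With I = (1/2)MR², the ratio k = I/(MR²) is 0.5.
Translational: Mg sinθ − f = Ma. Rotational about the CM: fR = Iα = kMRa, so f = kMa.
Hence a = g sinθ/(1+k) = 10×sin24.6°/1.5 = 2.775 m/s².
With constant a from rest, t = √(2L/a) = √(2·4.05/2.775) ≈ 1.71 s.

t ≈ 1.71 s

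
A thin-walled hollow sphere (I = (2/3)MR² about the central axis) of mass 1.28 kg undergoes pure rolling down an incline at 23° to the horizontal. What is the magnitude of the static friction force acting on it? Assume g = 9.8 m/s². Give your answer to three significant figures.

The moment of inertia is (2/3)MR², giving k ≡ I/(MR²) = 2/3.
Newton's second law down the slope: Mg sinθ − f = Ma. The torque equation fR = Iα (with α = a/R) gives f = kMa.
Combining, a = g sinθ/(1+k) and f = kMa = kMg sinθ/(1+k).
f = (2/3) × 1.28 × 9.8 × sin23° / 1.667 ≈ 1.96 N.

f ≈ 1.96 N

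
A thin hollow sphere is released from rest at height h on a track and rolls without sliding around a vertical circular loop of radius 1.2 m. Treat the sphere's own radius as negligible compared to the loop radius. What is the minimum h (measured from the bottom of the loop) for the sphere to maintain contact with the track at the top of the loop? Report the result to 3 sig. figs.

h_min ≈ 3.40 m

Here I = (2/3)MR², so the shape factor k = I/(MR²) = 2/3.
At the top, contact is just lost when gravity alone supplies the centripetal force: Mg = Mv_top²/r, i.e. v_top² = gr.
With ω = v/R, the kinetic energy at speed v is ½(1+k)Mv² = (5/6)Mv².
Energy conservation from release (height h) to the top (height 2r): Mgh = Mg(2r) + (5/6)M·gr.
Thus h_min = 2r + (1+k)r/2 = r(2 + 1.667/2) = 1.2 × 2.833 ≈ 3.40 m.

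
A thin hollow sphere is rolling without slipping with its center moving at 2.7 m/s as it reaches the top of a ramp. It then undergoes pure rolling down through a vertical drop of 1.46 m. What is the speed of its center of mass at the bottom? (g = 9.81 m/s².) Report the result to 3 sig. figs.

v ≈ 4.95 m/s

With I = (2/3)MR², the ratio k = I/(MR²) is 2/3.
Since it rolls without slipping, ω = v/R and KE = ½Mv² + ½Iω² = ½(1+k)Mv² = (5/6)Mv².
Energy conservation: (5/6)Mv₀² + Mgh = (5/6)Mv², so v² = v₀² + 2gh/(1+k).
v = √(2.7² + 2×9.81×1.46/1.667) = √24.48 ≈ 4.95 m/s.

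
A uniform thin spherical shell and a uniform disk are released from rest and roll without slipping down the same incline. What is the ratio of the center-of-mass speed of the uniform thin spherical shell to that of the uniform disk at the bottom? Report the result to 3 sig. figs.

Each satisfies Mgh = ½(1+k)Mv² with k = I/(MR²), so v ∝ 1/√(1+k).
For the uniform thin spherical shell k = 2/3; for the uniform disk k = 0.5.
v₁/v₂ = √((1+k₂)/(1+k₁)) = √(1.5/1.667) ≈ 0.949.

v_ratio ≈ 0.949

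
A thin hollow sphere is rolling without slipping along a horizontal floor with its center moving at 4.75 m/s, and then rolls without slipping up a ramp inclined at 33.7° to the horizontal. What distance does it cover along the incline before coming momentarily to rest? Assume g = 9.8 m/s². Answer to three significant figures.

d ≈ 3.46 m

Here I = (2/3)MR², so the shape factor k = I/(MR²) = 2/3.
Since it rolls without slipping, ω = v/R and KE = ½Mv² + ½Iω² = ½(1+k)Mv² = (5/6)Mv².
Setting this equal to Mgh gives the vertical rise h = (1+k)v₀²/(2g) = 1.667×4.75²/(2×9.8) = 1.919 m.
Along the incline, d = h/sinθ = 1.919/sin33.7° ≈ 3.46 m.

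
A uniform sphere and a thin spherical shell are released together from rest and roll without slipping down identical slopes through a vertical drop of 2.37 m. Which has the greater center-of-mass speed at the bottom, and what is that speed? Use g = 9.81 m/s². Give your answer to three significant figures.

the uniform sphere, at v ≈ 5.76 m/s

For rolling without slipping, Mgh = ½(1+k)Mv² where k = I/(MR²), so v = √(2gh/(1+k)).
Uniform sphere: k = 0.4, giving v = √(2×9.81×2.37/1.4) = 5.763 m/s.
Thin spherical shell: k = 2/3, giving v = √(2×9.81×2.37/1.667) = 5.282 m/s.
The smaller k wins: the uniform sphere, at ≈ 5.76 m/s.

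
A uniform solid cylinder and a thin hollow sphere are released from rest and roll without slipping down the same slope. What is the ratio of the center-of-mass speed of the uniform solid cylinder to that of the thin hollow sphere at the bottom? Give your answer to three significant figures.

v_ratio ≈ 1.05

Each satisfies Mgh = ½(1+k)Mv² with k = I/(MR²), so v ∝ 1/√(1+k).
For the uniform solid cylinder k = 0.5; for the thin hollow sphere k = 2/3.
v₁/v₂ = √((1+k₂)/(1+k₁)) = √(1.667/1.5) ≈ 1.05.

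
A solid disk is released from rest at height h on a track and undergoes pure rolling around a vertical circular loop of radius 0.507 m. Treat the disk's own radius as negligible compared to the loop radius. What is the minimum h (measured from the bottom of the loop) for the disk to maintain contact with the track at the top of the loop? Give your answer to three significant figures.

h_min ≈ 1.39 m

With I = (1/2)MR², the ratio k = I/(MR²) is 0.5.
At the top, contact is just lost when gravity alone supplies the centripetal force: Mg = Mv_top²/r, i.e. v_top² = gr.
With ω = v/R, the kinetic energy at speed v is ½(1+k)Mv² = (3/4)Mv².
Energy conservation from release (height h) to the top (height 2r): Mgh = Mg(2r) + (3/4)M·gr.
Thus h_min = 2r + (1+k)r/2 = r(2 + 1.5/2) = 0.507 × 2.75 ≈ 1.39 m.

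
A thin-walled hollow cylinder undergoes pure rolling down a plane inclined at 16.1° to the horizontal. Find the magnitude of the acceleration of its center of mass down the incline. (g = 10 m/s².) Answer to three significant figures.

a ≈ 1.39 m/s²

With I = MR², the ratio k = I/(MR²) is 1.
Newton's second law down the slope: Mg sinθ − f = Ma. The torque equation fR = Iα (with α = a/R) gives f = kMa.
Eliminating f: Mg sinθ = (1+k)Ma, so a = g sinθ/(1+k) = 10 × sin16.1° / 2 ≈ 1.39 m/s².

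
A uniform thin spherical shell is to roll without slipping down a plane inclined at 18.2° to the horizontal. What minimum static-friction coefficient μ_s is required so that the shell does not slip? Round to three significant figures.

Here I = (2/3)MR², so the shape factor k = I/(MR²) = 2/3.
Translational: Mg sinθ − f = Ma. Rotational about the CM: fR = Iα = kMRa, so f = kMa.
These give a = g sinθ/(1+k) and the required friction f = kMg sinθ/(1+k).
With N = Mg cosθ, the no-slip condition f ≤ μN gives μ_min = f/N = k tanθ/(1+k).
μ_min = (2/3) × tan18.2° / 1.667 ≈ 0.132.

μ_min ≈ 0.132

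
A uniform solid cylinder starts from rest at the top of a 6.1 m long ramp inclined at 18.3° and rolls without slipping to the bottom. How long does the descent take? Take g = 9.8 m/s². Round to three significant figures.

t ≈ 2.44 s

With I = (1/2)MR², the ratio k = I/(MR²) is 0.5.
Along the incline Mg sinθ − f = Ma, and torque about the center fR = Iα = kMR²(a/R) gives f = kMa.
Hence a = g sinθ/(1+k) = 9.8×sin18.3°/1.5 = 2.051 m/s².
With constant a from rest, t = √(2L/a) = √(2·6.1/2.051) ≈ 2.44 s.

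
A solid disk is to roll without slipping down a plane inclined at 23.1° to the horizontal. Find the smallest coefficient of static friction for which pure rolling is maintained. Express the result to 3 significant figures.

μ_min ≈ 0.142

Here I = (1/2)MR², so the shape factor k = I/(MR²) = 0.5.
Translational: Mg sinθ − f = Ma. Rotational about the CM: fR = Iα = kMRa, so f = kMa.
These give a = g sinθ/(1+k) and the required friction f = kMg sinθ/(1+k).
With N = Mg cosθ, the no-slip condition f ≤ μN gives μ_min = f/N = k tanθ/(1+k).
μ_min = 0.5 × tan23.1° / 1.5 ≈ 0.142.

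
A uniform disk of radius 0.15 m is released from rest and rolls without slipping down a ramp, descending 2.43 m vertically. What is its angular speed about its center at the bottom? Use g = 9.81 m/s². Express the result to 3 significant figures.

The moment of inertia is (1/2)MR², giving k ≡ I/(MR²) = 0.5.
Pure rolling means v = ωR; then KE = ½Mv² + ½I(v/R)² = ½(1+k)Mv² = (3/4)Mv².
Energy conservation Mgh = ½(1+k)Mv² gives v = √(2gh/(1+k)) = √(2 × 9.81 × 2.43 / 1.5) = 5.638 m/s.
The angular speed follows from ω = v/R = 5.638/0.15 ≈ 37.6 rad/s.

ω ≈ 37.6 rad/s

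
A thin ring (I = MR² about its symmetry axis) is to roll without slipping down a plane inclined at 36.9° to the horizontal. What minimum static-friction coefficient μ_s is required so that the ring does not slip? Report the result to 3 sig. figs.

μ_min ≈ 0.375

The moment of inertia is MR², giving k ≡ I/(MR²) = 1.
Newton's second law down the slope: Mg sinθ − f = Ma. The torque equation fR = Iα (with α = a/R) gives f = kMa.
These give a = g sinθ/(1+k) and the required friction f = kMg sinθ/(1+k).
With N = Mg cosθ, the no-slip condition f ≤ μN gives μ_min = f/N = k tanθ/(1+k).
μ_min = 1 × tan36.9° / 2 ≈ 0.375.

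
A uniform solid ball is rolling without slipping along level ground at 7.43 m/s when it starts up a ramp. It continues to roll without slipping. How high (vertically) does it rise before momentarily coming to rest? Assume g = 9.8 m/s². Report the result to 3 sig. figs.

h ≈ 3.94 m

Here I = (2/5)MR², so the shape factor k = I/(MR²) = 0.4.
Rolling without slipping gives ω = v/R, so the total kinetic energy is ½Mv² + ½Iω² = ½(1+k)Mv² = (7/10)Mv².
At the top the kinetic energy is zero, so (7/10)Mv₀² = Mgh.
Thus h = (1+k)v₀²/(2g) = 1.4 × 7.43² / (2 × 9.8) ≈ 3.94 m.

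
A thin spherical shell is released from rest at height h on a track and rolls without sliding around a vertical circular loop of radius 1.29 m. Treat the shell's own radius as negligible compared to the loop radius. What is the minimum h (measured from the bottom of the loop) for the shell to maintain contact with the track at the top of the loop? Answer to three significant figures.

With I = (2/3)MR², the ratio k = I/(MR²) is 2/3.
At the top, contact is just lost when gravity alone supplies the centripetal force: Mg = Mv_top²/r, i.e. v_top² = gr.
With ω = v/R, the kinetic energy at speed v is ½(1+k)Mv² = (5/6)Mv².
Energy conservation from release (height h) to the top (height 2r): Mgh = Mg(2r) + (5/6)M·gr.
Thus h_min = 2r + (1+k)r/2 = r(2 + 1.667/2) = 1.29 × 2.833 ≈ 3.66 m.

h_min ≈ 3.66 m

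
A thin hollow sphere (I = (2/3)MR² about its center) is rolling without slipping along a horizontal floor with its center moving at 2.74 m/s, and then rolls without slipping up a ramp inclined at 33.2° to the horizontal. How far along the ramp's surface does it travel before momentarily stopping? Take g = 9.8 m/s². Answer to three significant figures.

d ≈ 1.17 m

With I = (2/3)MR², the ratio k = I/(MR²) is 2/3.
The rolling condition ω = v/R makes the rotational term ½I(v/R)² = ½kMv², so KE_total = ½(1+k)Mv² = (5/6)Mv².
Setting this equal to Mgh gives the vertical rise h = (1+k)v₀²/(2g) = 1.667×2.74²/(2×9.8) = 0.6384 m.
The distance along the slope is d = h/sinθ = 0.6384/sin33.2° ≈ 1.17 m.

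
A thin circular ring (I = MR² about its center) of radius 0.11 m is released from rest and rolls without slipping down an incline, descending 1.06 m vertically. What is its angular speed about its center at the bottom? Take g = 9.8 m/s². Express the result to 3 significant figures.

ω ≈ 29.3 rad/s

With I = MR², the ratio k = I/(MR²) is 1.
Rolling without slipping gives ω = v/R, so the total kinetic energy is ½Mv² + ½Iω² = ½(1+k)Mv² = Mv².
Energy conservation Mgh = ½(1+k)Mv² gives v = √(2gh/(1+k)) = √(2 × 9.8 × 1.06 / 2) = 3.223 m/s.
Then ω = v/R = 3.223 / 0.11 ≈ 29.3 rad/s.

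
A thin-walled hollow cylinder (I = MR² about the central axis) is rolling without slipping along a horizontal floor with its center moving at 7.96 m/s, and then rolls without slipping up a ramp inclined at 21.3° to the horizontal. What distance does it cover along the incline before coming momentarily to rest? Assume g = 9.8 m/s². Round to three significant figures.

The moment of inertia is MR², giving k ≡ I/(MR²) = 1.
Since it rolls without slipping, ω = v/R and KE = ½Mv² + ½Iω² = ½(1+k)Mv² = Mv².
Setting this equal to Mgh gives the vertical rise h = (1+k)v₀²/(2g) = 2×7.96²/(2×9.8) = 6.465 m.
Along the incline, d = h/sinθ = 6.465/sin21.3° ≈ 17.8 m.

d ≈ 17.8 m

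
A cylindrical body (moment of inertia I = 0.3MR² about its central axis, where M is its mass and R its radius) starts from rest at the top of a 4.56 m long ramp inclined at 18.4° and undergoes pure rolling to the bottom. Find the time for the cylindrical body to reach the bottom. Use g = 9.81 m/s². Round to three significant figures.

t ≈ 1.96 s

Here I = 0.3MR², so the shape factor k = I/(MR²) = 0.3.
Along the incline Mg sinθ − f = Ma, and torque about the center fR = Iα = kMR²(a/R) gives f = kMa.
Hence a = g sinθ/(1+k) = 9.81×sin18.4°/1.3 = 2.382 m/s².
With constant a from rest, t = √(2L/a) = √(2·4.56/2.382) ≈ 1.96 s.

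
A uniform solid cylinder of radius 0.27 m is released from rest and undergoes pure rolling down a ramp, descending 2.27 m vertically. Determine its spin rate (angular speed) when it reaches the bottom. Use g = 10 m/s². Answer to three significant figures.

ω ≈ 20.4 rad/s

Here I = (1/2)MR², so the shape factor k = I/(MR²) = 0.5.
Since it rolls without slipping, ω = v/R and KE = ½Mv² + ½Iω² = ½(1+k)Mv² = (3/4)Mv².
Energy conservation Mgh = ½(1+k)Mv² gives v = √(2gh/(1+k)) = √(2 × 10 × 2.27 / 1.5) = 5.502 m/s.
The angular speed follows from ω = v/R = 5.502/0.27 ≈ 20.4 rad/s.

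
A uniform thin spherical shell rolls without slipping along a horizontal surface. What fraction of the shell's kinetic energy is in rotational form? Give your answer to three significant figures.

fraction ≈ 0.400

For this body I = (2/3)MR², i.e. k = I/(MR²) = 2/3.
Since ω = v/R, the translational part is ½Mv² and the rotational part is ½I(v/R)² = ½kMv²; the total is ½(1+k)Mv².
The rotational fraction is therefore k/(1+k) = (2/3)/1.667 ≈ 0.400.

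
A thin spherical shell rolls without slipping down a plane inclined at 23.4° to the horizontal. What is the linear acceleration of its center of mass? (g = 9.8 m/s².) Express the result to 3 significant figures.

a ≈ 2.34 m/s²

With I = (2/3)MR², the ratio k = I/(MR²) is 2/3.
Translational: Mg sinθ − f = Ma. Rotational about the CM: fR = Iα = kMRa, so f = kMa.
Eliminating f: Mg sinθ = (1+k)Ma, so a = g sinθ/(1+k) = 9.8 × sin23.4° / 1.667 ≈ 2.34 m/s².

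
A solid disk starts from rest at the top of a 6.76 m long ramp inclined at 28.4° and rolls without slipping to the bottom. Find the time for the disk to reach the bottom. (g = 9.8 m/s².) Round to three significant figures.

Here I = (1/2)MR², so the shape factor k = I/(MR²) = 0.5.
Newton's second law down the slope: Mg sinθ − f = Ma. The torque equation fR = Iα (with α = a/R) gives f = kMa.
Hence a = g sinθ/(1+k) = 9.8×sin28.4°/1.5 = 3.107 m/s².
Starting from rest, L = ½at², so t = √(2L/a) = √(2×6.76/3.107) ≈ 2.09 s.

t ≈ 2.09 s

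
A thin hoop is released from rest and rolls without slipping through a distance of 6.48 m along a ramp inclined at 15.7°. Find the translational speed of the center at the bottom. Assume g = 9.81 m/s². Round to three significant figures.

For this body I = MR², i.e. k = I/(MR²) = 1.
Since it rolls without slipping, ω = v/R and KE = ½Mv² + ½Iω² = ½(1+k)Mv² = Mv².
The vertical drop is h = L sinθ = 6.48 × sin15.7° = 1.753 m.
Energy conservation: Mgh = Mv², so v = √(2gh/(1+k)) = √(2 × 9.81 × 1.753 / 2) ≈ 4.15 m/s.

v ≈ 4.15 m/s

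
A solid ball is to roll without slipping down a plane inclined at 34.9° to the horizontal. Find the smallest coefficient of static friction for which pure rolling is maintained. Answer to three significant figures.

The moment of inertia is (2/5)MR², giving k ≡ I/(MR²) = 0.4.
Newton's second law down the slope: Mg sinθ − f = Ma. The torque equation fR = Iα (with α = a/R) gives f = kMa.
These give a = g sinθ/(1+k) and the required friction f = kMg sinθ/(1+k).
The normal force is N = Mg cosθ, so μ_min = f/N = k tanθ/(1+k).
μ_min = 0.4 × tan34.9° / 1.4 ≈ 0.199.

μ_min ≈ 0.199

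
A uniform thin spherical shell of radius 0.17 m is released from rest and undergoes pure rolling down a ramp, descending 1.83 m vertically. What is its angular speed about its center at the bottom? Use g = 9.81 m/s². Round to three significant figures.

With I = (2/3)MR², the ratio k = I/(MR²) is 2/3.
The rolling condition ω = v/R makes the rotational term ½I(v/R)² = ½kMv², so KE_total = ½(1+k)Mv² = (5/6)Mv².
Energy conservation Mgh = ½(1+k)Mv² gives v = √(2gh/(1+k)) = √(2 × 9.81 × 1.83 / 1.667) = 4.641 m/s.
Then ω = v/R = 4.641 / 0.17 ≈ 27.3 rad/s.

ω ≈ 27.3 rad/s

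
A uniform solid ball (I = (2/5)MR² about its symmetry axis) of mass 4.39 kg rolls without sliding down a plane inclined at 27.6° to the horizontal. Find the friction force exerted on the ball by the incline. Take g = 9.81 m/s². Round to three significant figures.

f ≈ 5.70 N

The moment of inertia is (2/5)MR², giving k ≡ I/(MR²) = 0.4.
Translational: Mg sinθ − f = Ma. Rotational about the CM: fR = Iα = kMRa, so f = kMa.
Combining, a = g sinθ/(1+k) and f = kMa = kMg sinθ/(1+k).
f = 0.4 × 4.39 × 9.81 × sin27.6° / 1.4 ≈ 5.70 N.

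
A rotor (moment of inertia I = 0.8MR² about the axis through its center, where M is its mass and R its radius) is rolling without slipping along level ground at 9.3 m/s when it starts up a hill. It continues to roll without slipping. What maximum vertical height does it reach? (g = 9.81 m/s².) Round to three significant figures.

The moment of inertia is 0.8MR², giving k ≡ I/(MR²) = 0.8.
Pure rolling means v = ωR; then KE = ½Mv² + ½I(v/R)² = ½(1+k)Mv² = (9/10)Mv².
At the top the kinetic energy is zero, so (9/10)Mv₀² = Mgh.
Thus h = (1+k)v₀²/(2g) = 1.8 × 9.3² / (2 × 9.81) ≈ 7.93 m.

h ≈ 7.93 m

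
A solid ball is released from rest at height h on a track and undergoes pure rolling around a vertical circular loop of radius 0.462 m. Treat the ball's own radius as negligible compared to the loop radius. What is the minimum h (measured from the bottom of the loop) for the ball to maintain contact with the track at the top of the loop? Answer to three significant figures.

h_min ≈ 1.25 m

The moment of inertia is (2/5)MR², giving k ≡ I/(MR²) = 0.4.
At the top of the loop, the minimum-contact condition is Mg = Mv_top²/r, so v_top² = gr.
With ω = v/R, the kinetic energy at speed v is ½(1+k)Mv² = (7/10)Mv².
Energy conservation from release (height h) to the top (height 2r): Mgh = Mg(2r) + (7/10)M·gr.
Thus h_min = 2r + (1+k)r/2 = r(2 + 1.4/2) = 0.462 × 2.7 ≈ 1.25 m.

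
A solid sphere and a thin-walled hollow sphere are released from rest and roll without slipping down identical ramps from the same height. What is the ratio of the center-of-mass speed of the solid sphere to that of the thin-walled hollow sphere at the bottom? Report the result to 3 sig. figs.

Each satisfies Mgh = ½(1+k)Mv² with k = I/(MR²), so v ∝ 1/√(1+k).
For the solid sphere k = 0.4; for the thin-walled hollow sphere k = 2/3.
v₁/v₂ = √((1+k₂)/(1+k₁)) = √(1.667/1.4) ≈ 1.09.

v_ratio ≈ 1.09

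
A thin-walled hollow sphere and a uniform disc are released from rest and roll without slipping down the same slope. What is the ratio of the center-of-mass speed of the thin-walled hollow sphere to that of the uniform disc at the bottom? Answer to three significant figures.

v_ratio ≈ 0.949

Each satisfies Mgh = ½(1+k)Mv² with k = I/(MR²), so v ∝ 1/√(1+k).
For the thin-walled hollow sphere k = 2/3; for the uniform disc k = 0.5.
v₁/v₂ = √((1+k₂)/(1+k₁)) = √(1.5/1.667) ≈ 0.949.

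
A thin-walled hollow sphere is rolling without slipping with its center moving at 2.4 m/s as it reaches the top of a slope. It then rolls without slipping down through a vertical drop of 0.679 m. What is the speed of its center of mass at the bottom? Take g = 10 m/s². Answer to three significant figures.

v ≈ 3.73 m/s

Here I = (2/3)MR², so the shape factor k = I/(MR²) = 2/3.
The rolling condition ω = v/R makes the rotational term ½I(v/R)² = ½kMv², so KE_total = ½(1+k)Mv² = (5/6)Mv².
Energy conservation: (5/6)Mv₀² + Mgh = (5/6)Mv², so v² = v₀² + 2gh/(1+k).
v = √(2.4² + 2×10×0.679/1.667) = √13.91 ≈ 3.73 m/s.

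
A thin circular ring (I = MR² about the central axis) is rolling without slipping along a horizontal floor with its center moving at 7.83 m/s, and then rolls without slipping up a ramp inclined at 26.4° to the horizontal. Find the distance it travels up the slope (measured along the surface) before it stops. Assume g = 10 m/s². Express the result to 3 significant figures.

The moment of inertia is MR², giving k ≡ I/(MR²) = 1.
Rolling without slipping gives ω = v/R, so the total kinetic energy is ½Mv² + ½Iω² = ½(1+k)Mv² = Mv².
Setting this equal to Mgh gives the vertical rise h = (1+k)v₀²/(2g) = 2×7.83²/(2×10) = 6.131 m.
Along the incline, d = h/sinθ = 6.131/sin26.4° ≈ 13.8 m.

d ≈ 13.8 m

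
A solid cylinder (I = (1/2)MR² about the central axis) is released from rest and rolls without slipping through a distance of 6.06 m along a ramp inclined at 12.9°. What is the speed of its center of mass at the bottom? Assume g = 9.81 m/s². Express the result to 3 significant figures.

Here I = (1/2)MR², so the shape factor k = I/(MR²) = 0.5.
Since it rolls without slipping, ω = v/R and KE = ½Mv² + ½Iω² = ½(1+k)Mv² = (3/4)Mv².
The vertical drop is h = L sinθ = 6.06 × sin12.9° = 1.353 m.
Setting Mgh = (3/4)Mv² gives v = √(2gh/(1+k)) = √(2·9.81·1.353/1.5) ≈ 4.21 m/s.

v ≈ 4.21 m/s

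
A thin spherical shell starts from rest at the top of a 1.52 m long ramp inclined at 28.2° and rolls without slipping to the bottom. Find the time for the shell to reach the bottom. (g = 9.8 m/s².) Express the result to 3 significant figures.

Here I = (2/3)MR², so the shape factor k = I/(MR²) = 2/3.
Translational: Mg sinθ − f = Ma. Rotational about the CM: fR = Iα = kMRa, so f = kMa.
Hence a = g sinθ/(1+k) = 9.8×sin28.2°/1.667 = 2.779 m/s².
With constant a from rest, t = √(2L/a) = √(2·1.52/2.779) ≈ 1.05 s.

t ≈ 1.05 s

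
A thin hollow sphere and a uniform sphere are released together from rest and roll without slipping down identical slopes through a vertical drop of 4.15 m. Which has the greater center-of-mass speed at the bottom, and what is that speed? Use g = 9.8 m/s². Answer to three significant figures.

the uniform sphere, at v ≈ 7.62 m/s

For rolling without slipping, Mgh = ½(1+k)Mv² where k = I/(MR²), so v = √(2gh/(1+k)).
Thin hollow sphere: k = 2/3, giving v = √(2×9.8×4.15/1.667) = 6.986 m/s.
Uniform sphere: k = 0.4, giving v = √(2×9.8×4.15/1.4) = 7.622 m/s.
The smaller k wins: the uniform sphere, at ≈ 7.62 m/s.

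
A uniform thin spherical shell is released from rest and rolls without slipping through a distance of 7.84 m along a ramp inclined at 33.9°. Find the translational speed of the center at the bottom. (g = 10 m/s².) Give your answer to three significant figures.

Here I = (2/3)MR², so the shape factor k = I/(MR²) = 2/3.
The rolling condition ω = v/R makes the rotational term ½I(v/R)² = ½kMv², so KE_total = ½(1+k)Mv² = (5/6)Mv².
The vertical drop is h = L sinθ = 7.84 × sin33.9° = 4.373 m.
Setting Mgh = (5/6)Mv² gives v = √(2gh/(1+k)) = √(2·10·4.373/1.667) ≈ 7.24 m/s.

v ≈ 7.24 m/s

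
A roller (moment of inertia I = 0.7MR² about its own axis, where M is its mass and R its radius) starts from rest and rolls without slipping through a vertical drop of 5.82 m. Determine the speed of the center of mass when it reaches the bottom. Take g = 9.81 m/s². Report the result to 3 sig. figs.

Here I = 0.7MR², so the shape factor k = I/(MR²) = 0.7.
Pure rolling means v = ωR; then KE = ½Mv² + ½I(v/R)² = ½(1+k)Mv² = (17/20)Mv².
Energy conservation: Mgh = (17/20)Mv², so v = √(2gh/(1+k)) = √(2 × 9.81 × 5.82 / 1.7) ≈ 8.20 m/s.

v ≈ 8.20 m/s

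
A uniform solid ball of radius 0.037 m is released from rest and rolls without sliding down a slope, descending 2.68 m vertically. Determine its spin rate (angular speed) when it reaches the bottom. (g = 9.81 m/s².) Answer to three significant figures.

For this body I = (2/5)MR², i.e. k = I/(MR²) = 0.4.
The rolling condition ω = v/R makes the rotational term ½I(v/R)² = ½kMv², so KE_total = ½(1+k)Mv² = (7/10)Mv².
Energy conservation Mgh = ½(1+k)Mv² gives v = √(2gh/(1+k)) = √(2 × 9.81 × 2.68 / 1.4) = 6.128 m/s.
Then ω = v/R = 6.128 / 0.037 ≈ 166 rad/s.

ω ≈ 166 rad/s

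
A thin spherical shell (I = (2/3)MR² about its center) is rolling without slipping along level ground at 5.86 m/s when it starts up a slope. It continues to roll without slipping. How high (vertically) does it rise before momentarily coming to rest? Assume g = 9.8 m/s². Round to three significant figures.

With I = (2/3)MR², the ratio k = I/(MR²) is 2/3.
The rolling condition ω = v/R makes the rotational term ½I(v/R)² = ½kMv², so KE_total = ½(1+k)Mv² = (5/6)Mv².
At the top the kinetic energy is zero, so (5/6)Mv₀² = Mgh.
Thus h = (1+k)v₀²/(2g) = 1.667 × 5.86² / (2 × 9.8) ≈ 2.92 m.

h ≈ 2.92 m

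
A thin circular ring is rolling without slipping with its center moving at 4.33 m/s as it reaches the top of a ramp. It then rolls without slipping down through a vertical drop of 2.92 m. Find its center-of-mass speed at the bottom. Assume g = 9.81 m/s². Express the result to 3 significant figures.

For this body I = MR², i.e. k = I/(MR²) = 1.
Since it rolls without slipping, ω = v/R and KE = ½Mv² + ½Iω² = ½(1+k)Mv² = Mv².
Conserving energy between top and bottom: Mv² = Mv₀² + Mgh, hence v² = v₀² + 2gh/(1+k).
v = √(4.33² + 2×9.81×2.92/2) = √47.39 ≈ 6.88 m/s.

v ≈ 6.88 m/s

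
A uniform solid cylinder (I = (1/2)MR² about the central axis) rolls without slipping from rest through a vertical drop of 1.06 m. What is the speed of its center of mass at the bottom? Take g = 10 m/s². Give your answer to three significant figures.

v ≈ 3.76 m/s

Here I = (1/2)MR², so the shape factor k = I/(MR²) = 0.5.
The rolling condition ω = v/R makes the rotational term ½I(v/R)² = ½kMv², so KE_total = ½(1+k)Mv² = (3/4)Mv².
Setting Mgh = (3/4)Mv² gives v = √(2gh/(1+k)) = √(2·10·1.06/1.5) ≈ 3.76 m/s.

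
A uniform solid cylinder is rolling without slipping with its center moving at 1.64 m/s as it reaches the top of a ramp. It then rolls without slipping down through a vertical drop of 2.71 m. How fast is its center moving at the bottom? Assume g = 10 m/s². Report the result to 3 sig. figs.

v ≈ 6.23 m/s

With I = (1/2)MR², the ratio k = I/(MR²) is 0.5.
Since it rolls without slipping, ω = v/R and KE = ½Mv² + ½Iω² = ½(1+k)Mv² = (3/4)Mv².
Conserving energy between top and bottom: (3/4)Mv² = (3/4)Mv₀² + Mgh, hence v² = v₀² + 2gh/(1+k).
v = √(1.64² + 2×10×2.71/1.5) = √38.82 ≈ 6.23 m/s.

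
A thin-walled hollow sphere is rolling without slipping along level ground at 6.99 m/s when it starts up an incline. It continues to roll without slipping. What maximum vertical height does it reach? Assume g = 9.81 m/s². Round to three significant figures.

The moment of inertia is (2/3)MR², giving k ≡ I/(MR²) = 2/3.
Pure rolling means v = ωR; then KE = ½Mv² + ½I(v/R)² = ½(1+k)Mv² = (5/6)Mv².
All of this converts to potential energy at the highest point: (5/6)Mv₀² = Mgh.
Thus h = (1+k)v₀²/(2g) = 1.667 × 6.99² / (2 × 9.81) ≈ 4.15 m.

h ≈ 4.15 m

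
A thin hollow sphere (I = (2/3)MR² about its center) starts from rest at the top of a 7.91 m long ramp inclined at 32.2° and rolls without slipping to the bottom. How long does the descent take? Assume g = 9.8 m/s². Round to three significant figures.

Here I = (2/3)MR², so the shape factor k = I/(MR²) = 2/3.
Along the incline Mg sinθ − f = Ma, and torque about the center fR = Iα = kMR²(a/R) gives f = kMa.
Hence a = g sinθ/(1+k) = 9.8×sin32.2°/1.667 = 3.133 m/s².
Starting from rest, L = ½at², so t = √(2L/a) = √(2×7.91/3.133) ≈ 2.25 s.

t ≈ 2.25 s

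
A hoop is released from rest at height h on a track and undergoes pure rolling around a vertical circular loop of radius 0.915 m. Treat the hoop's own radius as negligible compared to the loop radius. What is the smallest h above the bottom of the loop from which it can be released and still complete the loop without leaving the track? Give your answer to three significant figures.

h_min ≈ 2.75 m

Here I = MR², so the shape factor k = I/(MR²) = 1.
At the top of the loop, the minimum-contact condition is Mg = Mv_top²/r, so v_top² = gr.
With ω = v/R, the kinetic energy at speed v is ½(1+k)Mv² = Mv².
Energy conservation from release (height h) to the top (height 2r): Mgh = Mg(2r) + M·gr.
Thus h_min = 2r + (1+k)r/2 = r(2 + 2/2) = 0.915 × 3 ≈ 2.75 m.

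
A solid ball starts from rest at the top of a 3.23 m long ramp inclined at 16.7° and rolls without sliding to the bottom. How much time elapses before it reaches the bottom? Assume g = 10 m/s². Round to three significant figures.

The moment of inertia is (2/5)MR², giving k ≡ I/(MR²) = 0.4.
Along the incline Mg sinθ − f = Ma, and torque about the center fR = Iα = kMR²(a/R) gives f = kMa.
Hence a = g sinθ/(1+k) = 10×sin16.7°/1.4 = 2.053 m/s².
Starting from rest, L = ½at², so t = √(2L/a) = √(2×3.23/2.053) ≈ 1.77 s.

t ≈ 1.77 s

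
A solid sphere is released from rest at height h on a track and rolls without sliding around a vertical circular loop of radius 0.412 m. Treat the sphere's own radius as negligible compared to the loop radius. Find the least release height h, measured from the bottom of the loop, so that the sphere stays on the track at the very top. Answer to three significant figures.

The moment of inertia is (2/5)MR², giving k ≡ I/(MR²) = 0.4.
At the top, contact is just lost when gravity alone supplies the centripetal force: Mg = Mv_top²/r, i.e. v_top² = gr.
With ω = v/R, the kinetic energy at speed v is ½(1+k)Mv² = (7/10)Mv².
Energy conservation from release (height h) to the top (height 2r): Mgh = Mg(2r) + (7/10)M·gr.
Thus h_min = 2r + (1+k)r/2 = r(2 + 1.4/2) = 0.412 × 2.7 ≈ 1.11 m.

h_min ≈ 1.11 m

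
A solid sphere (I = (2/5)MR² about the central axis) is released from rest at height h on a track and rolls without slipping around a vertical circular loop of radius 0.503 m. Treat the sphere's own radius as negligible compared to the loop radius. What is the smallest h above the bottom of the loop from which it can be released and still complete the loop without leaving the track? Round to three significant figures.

Here I = (2/5)MR², so the shape factor k = I/(MR²) = 0.4.
At the top of the loop, the minimum-contact condition is Mg = Mv_top²/r, so v_top² = gr.
With ω = v/R, the kinetic energy at speed v is ½(1+k)Mv² = (7/10)Mv².
Energy conservation from release (height h) to the top (height 2r): Mgh = Mg(2r) + (7/10)M·gr.
Thus h_min = 2r + (1+k)r/2 = r(2 + 1.4/2) = 0.503 × 2.7 ≈ 1.36 m.

h_min ≈ 1.36 m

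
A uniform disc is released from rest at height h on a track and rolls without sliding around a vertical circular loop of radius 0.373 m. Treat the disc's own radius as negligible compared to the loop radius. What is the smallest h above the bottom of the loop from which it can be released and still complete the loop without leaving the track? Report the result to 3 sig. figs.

h_min ≈ 1.03 m

Here I = (1/2)MR², so the shape factor k = I/(MR²) = 0.5.
At the top, contact is just lost when gravity alone supplies the centripetal force: Mg = Mv_top²/r, i.e. v_top² = gr.
With ω = v/R, the kinetic energy at speed v is ½(1+k)Mv² = (3/4)Mv².
Energy conservation from release (height h) to the top (height 2r): Mgh = Mg(2r) + (3/4)M·gr.
Thus h_min = 2r + (1+k)r/2 = r(2 + 1.5/2) = 0.373 × 2.75 ≈ 1.03 m.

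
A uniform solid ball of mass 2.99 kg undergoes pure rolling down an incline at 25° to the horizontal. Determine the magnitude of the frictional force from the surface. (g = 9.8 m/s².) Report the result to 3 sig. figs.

With I = (2/5)MR², the ratio k = I/(MR²) is 0.4.
Newton's second law down the slope: Mg sinθ − f = Ma. The torque equation fR = Iα (with α = a/R) gives f = kMa.
Combining, a = g sinθ/(1+k) and f = kMa = kMg sinθ/(1+k).
f = 0.4 × 2.99 × 9.8 × sin25° / 1.4 ≈ 3.54 N.

f ≈ 3.54 N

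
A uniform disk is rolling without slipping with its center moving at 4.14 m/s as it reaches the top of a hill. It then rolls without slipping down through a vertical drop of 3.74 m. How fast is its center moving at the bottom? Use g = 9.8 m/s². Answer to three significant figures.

v ≈ 8.12 m/s

Here I = (1/2)MR², so the shape factor k = I/(MR²) = 0.5.
Since it rolls without slipping, ω = v/R and KE = ½Mv² + ½Iω² = ½(1+k)Mv² = (3/4)Mv².
Conserving energy between top and bottom: (3/4)Mv² = (3/4)Mv₀² + Mgh, hence v² = v₀² + 2gh/(1+k).
v = √(4.14² + 2×9.8×3.74/1.5) = √66.01 ≈ 8.12 m/s.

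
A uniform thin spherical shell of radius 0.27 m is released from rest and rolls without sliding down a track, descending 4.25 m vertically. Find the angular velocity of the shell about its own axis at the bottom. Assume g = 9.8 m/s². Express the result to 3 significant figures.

The moment of inertia is (2/3)MR², giving k ≡ I/(MR²) = 2/3.
Pure rolling means v = ωR; then KE = ½Mv² + ½I(v/R)² = ½(1+k)Mv² = (5/6)Mv².
Energy conservation Mgh = ½(1+k)Mv² gives v = √(2gh/(1+k)) = √(2 × 9.8 × 4.25 / 1.667) = 7.07 m/s.
Then ω = v/R = 7.07 / 0.27 ≈ 26.2 rad/s.

ω ≈ 26.2 rad/s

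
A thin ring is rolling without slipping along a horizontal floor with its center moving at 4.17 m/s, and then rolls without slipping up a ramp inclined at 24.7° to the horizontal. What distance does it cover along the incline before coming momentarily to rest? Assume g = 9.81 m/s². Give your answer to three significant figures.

Here I = MR², so the shape factor k = I/(MR²) = 1.
Since it rolls without slipping, ω = v/R and KE = ½Mv² + ½Iω² = ½(1+k)Mv² = Mv².
Setting this equal to Mgh gives the vertical rise h = (1+k)v₀²/(2g) = 2×4.17²/(2×9.81) = 1.773 m.
The distance along the slope is d = h/sinθ = 1.773/sin24.7° ≈ 4.24 m.

d ≈ 4.24 m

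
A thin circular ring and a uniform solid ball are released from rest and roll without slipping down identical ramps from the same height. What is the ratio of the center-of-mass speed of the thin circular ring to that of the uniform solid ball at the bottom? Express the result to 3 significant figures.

Each satisfies Mgh = ½(1+k)Mv² with k = I/(MR²), so v ∝ 1/√(1+k).
For the thin circular ring k = 1; for the uniform solid ball k = 0.4.
v₁/v₂ = √((1+k₂)/(1+k₁)) = √(1.4/2) ≈ 0.837.

v_ratio ≈ 0.837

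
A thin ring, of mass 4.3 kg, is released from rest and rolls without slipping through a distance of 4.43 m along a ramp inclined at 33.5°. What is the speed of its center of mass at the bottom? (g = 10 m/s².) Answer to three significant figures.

v ≈ 4.94 m/s

With I = MR², the ratio k = I/(MR²) is 1.
Pure rolling means v = ωR; then KE = ½Mv² + ½I(v/R)² = ½(1+k)Mv² = Mv².
The vertical drop is h = L sinθ = 4.43 × sin33.5° = 2.445 m.
Energy conservation: Mgh = Mv², so v = √(2gh/(1+k)) = √(2 × 10 × 2.445 / 2) ≈ 4.94 m/s.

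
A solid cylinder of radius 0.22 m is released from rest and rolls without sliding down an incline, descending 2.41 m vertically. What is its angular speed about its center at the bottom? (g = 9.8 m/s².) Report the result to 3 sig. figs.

The moment of inertia is (1/2)MR², giving k ≡ I/(MR²) = 0.5.
The rolling condition ω = v/R makes the rotational term ½I(v/R)² = ½kMv², so KE_total = ½(1+k)Mv² = (3/4)Mv².
Energy conservation Mgh = ½(1+k)Mv² gives v = √(2gh/(1+k)) = √(2 × 9.8 × 2.41 / 1.5) = 5.612 m/s.
The angular speed follows from ω = v/R = 5.612/0.22 ≈ 25.5 rad/s.

ω ≈ 25.5 rad/s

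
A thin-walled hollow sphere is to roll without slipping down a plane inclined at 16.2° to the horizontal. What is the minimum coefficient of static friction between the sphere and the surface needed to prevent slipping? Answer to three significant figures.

Here I = (2/3)MR², so the shape factor k = I/(MR²) = 2/3.
Translational: Mg sinθ − f = Ma. Rotational about the CM: fR = Iα = kMRa, so f = kMa.
These give a = g sinθ/(1+k) and the required friction f = kMg sinθ/(1+k).
The normal force is N = Mg cosθ, so μ_min = f/N = k tanθ/(1+k).
μ_min = (2/3) × tan16.2° / 1.667 ≈ 0.116.

μ_min ≈ 0.116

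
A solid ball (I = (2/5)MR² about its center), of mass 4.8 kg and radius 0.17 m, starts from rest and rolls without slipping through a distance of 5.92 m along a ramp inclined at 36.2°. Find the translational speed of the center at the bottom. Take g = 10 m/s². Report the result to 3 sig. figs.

v ≈ 7.07 m/s

Here I = (2/5)MR², so the shape factor k = I/(MR²) = 0.4.
The rolling condition ω = v/R makes the rotational term ½I(v/R)² = ½kMv², so KE_total = ½(1+k)Mv² = (7/10)Mv².
The vertical drop is h = L sinθ = 5.92 × sin36.2° = 3.496 m.
Energy conservation: Mgh = (7/10)Mv², so v = √(2gh/(1+k)) = √(2 × 10 × 3.496 / 1.4) ≈ 7.07 m/s.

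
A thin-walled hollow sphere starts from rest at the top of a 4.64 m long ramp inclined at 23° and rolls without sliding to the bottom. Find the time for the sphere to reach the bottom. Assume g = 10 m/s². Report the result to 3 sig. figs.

Here I = (2/3)MR², so the shape factor k = I/(MR²) = 2/3.
Translational: Mg sinθ − f = Ma. Rotational about the CM: fR = Iα = kMRa, so f = kMa.
Hence a = g sinθ/(1+k) = 10×sin23°/1.667 = 2.344 m/s².
With constant a from rest, t = √(2L/a) = √(2·4.64/2.344) ≈ 1.99 s.

t ≈ 1.99 s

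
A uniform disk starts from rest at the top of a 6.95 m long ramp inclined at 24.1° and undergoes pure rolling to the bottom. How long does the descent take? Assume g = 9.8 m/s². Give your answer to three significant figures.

t ≈ 2.28 s

With I = (1/2)MR², the ratio k = I/(MR²) is 0.5.
Translational: Mg sinθ − f = Ma. Rotational about the CM: fR = Iα = kMRa, so f = kMa.
Hence a = g sinθ/(1+k) = 9.8×sin24.1°/1.5 = 2.668 m/s².
With constant a from rest, t = √(2L/a) = √(2·6.95/2.668) ≈ 2.28 s.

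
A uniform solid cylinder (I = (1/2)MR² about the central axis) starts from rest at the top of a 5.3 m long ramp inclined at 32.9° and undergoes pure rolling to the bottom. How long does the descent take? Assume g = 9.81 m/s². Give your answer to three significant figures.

t ≈ 1.73 s

Here I = (1/2)MR², so the shape factor k = I/(MR²) = 0.5.
Translational: Mg sinθ − f = Ma. Rotational about the CM: fR = Iα = kMRa, so f = kMa.
Hence a = g sinθ/(1+k) = 9.81×sin32.9°/1.5 = 3.552 m/s².
With constant a from rest, t = √(2L/a) = √(2·5.3/3.552) ≈ 1.73 s.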